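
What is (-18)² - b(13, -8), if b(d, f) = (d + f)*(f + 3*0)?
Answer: 364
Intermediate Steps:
b(d, f) = f*(d + f) (b(d, f) = (d + f)*(f + 0) = (d + f)*f = f*(d + f))
(-18)² - b(13, -8) = (-18)² - (-8)*(13 - 8) = 324 - (-8)*5 = 324 - 1*(-40) = 324 + 40 = 364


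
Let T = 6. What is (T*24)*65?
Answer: 9360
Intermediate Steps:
(T*24)*65 = (6*24)*65 = 144*65 = 9360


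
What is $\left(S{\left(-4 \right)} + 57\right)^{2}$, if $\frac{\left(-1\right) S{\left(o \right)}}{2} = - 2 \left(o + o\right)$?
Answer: $625$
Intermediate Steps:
$S{\left(o \right)} = 8 o$ ($S{\left(o \right)} = - 2 \left(- 2 \left(o + o\right)\right) = - 2 \left(- 2 \cdot 2 o\right) = - 2 \left(- 4 o\right) = 8 o$)
$\left(S{\left(-4 \right)} + 57\right)^{2} = \left(8 \left(-4\right) + 57\right)^{2} = \left(-32 + 57\right)^{2} = 25^{2} = 625$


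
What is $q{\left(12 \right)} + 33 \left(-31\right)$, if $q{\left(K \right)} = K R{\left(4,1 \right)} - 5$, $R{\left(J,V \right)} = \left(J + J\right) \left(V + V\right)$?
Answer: $-836$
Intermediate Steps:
$R{\left(J,V \right)} = 4 J V$ ($R{\left(J,V \right)} = 2 J 2 V = 4 J V$)
$q{\left(K \right)} = -5 + 16 K$ ($q{\left(K \right)} = K 4 \cdot 4 \cdot 1 - 5 = K 16 - 5 = 16 K - 5 = -5 + 16 K$)
$q{\left(12 \right)} + 33 \left(-31\right) = \left(-5 + 16 \cdot 12\right) + 33 \left(-31\right) = \left(-5 + 192\right) - 1023 = 187 - 1023 = -836$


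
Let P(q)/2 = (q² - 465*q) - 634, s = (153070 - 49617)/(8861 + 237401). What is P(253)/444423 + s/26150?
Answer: -232974876403127/953991197333300 ≈ -0.24421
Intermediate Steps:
s = 103453/246262 ≈ 0.42009
P(q) = -1268 - 930*q + 2*q² (P(q) = 2*((q² - 465*q) - 634) = 2*(-634 + q² - 465*q) = -1268 - 930*q + 2*q²)
P(253)/444423 + s/26150 = (-1268 - 930*253 + 2*253²)/444423 + (103453/246262)/26150 = (-1268 - 235290 + 2*64009)*(1/444423) + (103453/246262)*(1/26150) = (-1268 - 235290 + 128018)*(1/444423) + 103453/6439751300 = -108540*1/444423 + 103453/6439751300 = -36180/148141 + 103453/6439751300 = -232974876403127/953991197333300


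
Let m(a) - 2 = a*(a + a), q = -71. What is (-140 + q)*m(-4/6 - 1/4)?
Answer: -55915/72 ≈ -776.60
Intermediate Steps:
m(a) = 2 + 2*a² (m(a) = 2 + a*(a + a) = 2 + a*(2*a) = 2 + 2*a²)
(-140 + q)*m(-4/6 - 1/4) = (-140 - 71)*(2 + 2*(-4/6 - 1/4)²) = -211*(2 + 2*(-4*⅙ - 1*¼)²) = -211*(2 + 2*(-⅔ - ¼)²) = -211*(2 + 2*(-11/12)²) = -211*(2 + 2*(121/144)) = -211*(2 + 121/72) = -211*265/72 = -55915/72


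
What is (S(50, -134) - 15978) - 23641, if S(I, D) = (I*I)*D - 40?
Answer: -374659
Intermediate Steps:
S(I, D) = -40 + D*I² (S(I, D) = I²*D - 40 = D*I² - 40 = -40 + D*I²)
(S(50, -134) - 15978) - 23641 = ((-40 - 134*50²) - 15978) - 23641 = ((-40 - 134*2500) - 15978) - 23641 = ((-40 - 335000) - 15978) - 23641 = (-335040 - 15978) - 23641 = -351018 - 23641 = -374659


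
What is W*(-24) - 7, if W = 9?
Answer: -223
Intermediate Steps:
W*(-24) - 7 = 9*(-24) - 7 = -216 - 7 = -223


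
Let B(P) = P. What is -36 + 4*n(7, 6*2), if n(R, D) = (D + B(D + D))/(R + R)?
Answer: -180/7 ≈ -25.714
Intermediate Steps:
n(R, D) = 3*D/(2*R) (n(R, D) = (D + (D + D))/(R + R) = (D + 2*D)/((2*R)) = (3*D)*(1/(2*R)) = 3*D/(2*R))
-36 + 4*n(7, 6*2) = -36 + 4*((3/2)*(6*2)/7) = -36 + 4*((3/2)*12*(⅐)) = -36 + 4*(18/7) = -36 + 72/7 = -180/7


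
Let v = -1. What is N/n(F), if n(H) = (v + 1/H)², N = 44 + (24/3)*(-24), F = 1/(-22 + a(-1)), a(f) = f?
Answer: -37/144 ≈ -0.25694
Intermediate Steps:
F = -1/23 (F = 1/(-22 - 1) = 1/(-23) = -1/23 ≈ -0.043478)
N = -148 (N = 44 + (24*(⅓))*(-24) = 44 + 8*(-24) = 44 - 192 = -148)
n(H) = (-1 + 1/H)²
N/n(F) = -148*1/(529*(1 - 1*(-1/23))²) = -148*1/(529*(1 + 1/23)²) = -148/(529*(24/23)²) = -148/(529*(576/529)) = -148/576 = -148*1/576 = -37/144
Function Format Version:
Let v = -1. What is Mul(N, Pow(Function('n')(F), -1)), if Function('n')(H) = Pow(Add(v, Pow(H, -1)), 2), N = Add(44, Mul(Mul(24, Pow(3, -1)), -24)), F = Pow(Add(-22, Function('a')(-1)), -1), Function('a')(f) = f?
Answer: Rational(-37, 144) ≈ -0.25694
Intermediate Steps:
F = Rational(-1, 23) (F = Pow(Add(-22, -1), -1) = Pow(-23, -1) = Rational(-1, 23) ≈ -0.043478)
N = -148 (N = Add(44, Mul(Mul(24, Rational(1, 3)), -24)) = Add(44, Mul(8, -24)) = Add(44, -192) = -148)
Function('n')(H) = Pow(Add(-1, Pow(H, -1)), 2)
Mul(N, Pow(Function('n')(F), -1)) = Mul(-148, Pow(Mul(Pow(Rational(-1, 23), -2), Pow(Add(1, Mul(-1, Rational(-1, 23))), 2)), -1)) = Mul(-148, Pow(Mul(529, Pow(Add(1, Rational(1, 23)), 2)), -1)) = Mul(-148, Pow(Mul(529, Pow(Rational(24, 23), 2)), -1)) = Mul(-148, Pow(Mul(529, Rational(576, 529)), -1)) = Mul(-148, Pow(576, -1)) = Mul(-148, Rational(1, 576)) = Rational(-37, 144)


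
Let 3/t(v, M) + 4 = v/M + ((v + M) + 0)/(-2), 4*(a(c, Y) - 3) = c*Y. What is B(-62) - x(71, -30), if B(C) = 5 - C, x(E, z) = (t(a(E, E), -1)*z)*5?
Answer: 1013929/15187 ≈ 66.763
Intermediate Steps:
a(c, Y) = 3 + Y*c/4 (a(c, Y) = 3 + (c*Y)/4 = 3 + (Y*c)/4 = 3 + Y*c/4)
t(v, M) = 3/(-4 - M/2 - v/2 + v/M) (t(v, M) = 3/(-4 + (v/M + ((v + M) + 0)/(-2))) = 3/(-4 + (v/M + ((M + v) + 0)*(-½))) = 3/(-4 + (v/M + (M + v)*(-½))) = 3/(-4 + (v/M + (-M/2 - v/2))) = 3/(-4 + (-M/2 - v/2 + v/M)) = 3/(-4 - M/2 - v/2 + v/M))
x(E, z) = 30*z/(-16 - 3*E²/4) (x(E, z) = ((-6*(-1)/((-1)² - 2*(3 + E*E/4) + 8*(-1) - (3 + E*E/4)))*z)*5 = ((-6*(-1)/(1 - 2*(3 + E²/4) - 8 - (3 + E²/4)))*z)*5 = ((-6*(-1)/(1 + (-6 - E²/2) - 8 + (-3 - E²/4)))*z)*5 = ((-6*(-1)/(-16 - 3*E²/4))*z)*5 = ((6/(-16 - 3*E²/4))*z)*5 = (6*z/(-16 - 3*E²/4))*5 = 30*z/(-16 - 3*E²/4))
B(-62) - x(71, -30) = (5 - 1*(-62)) - (-120)*(-30)/(64 + 3*71²) = (5 + 62) - (-120)*(-30)/(64 + 3*5041) = 67 - (-120)*(-30)/(64 + 15123) = 67 - (-120)*(-30)/15187 = 67 - 1*3600/15187 = 67 - 3600/15187 = 1013929/15187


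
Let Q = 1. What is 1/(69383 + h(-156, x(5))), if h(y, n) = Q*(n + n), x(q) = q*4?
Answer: 1/69423 ≈ 1.4404e-5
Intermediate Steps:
x(q) = 4*q
h(y, n) = 2*n (h(y, n) = 1*(n + n) = 1*(2*n) = 2*n)
1/(69383 + h(-156, x(5))) = 1/(69383 + 2*(4*5)) = 1/(69383 + 2*20) = 1/(69383 + 40) = 1/69423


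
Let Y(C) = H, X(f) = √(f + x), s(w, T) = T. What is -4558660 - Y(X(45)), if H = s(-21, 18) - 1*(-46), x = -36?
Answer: -4558724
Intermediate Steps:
H = 64 (H = 18 - 1*(-46) = 18 + 46 = 64)
X(f) = √(-36 + f) (X(f) = √(f - 36) = √(-36 + f))
Y(C) = 64
-4558660 - Y(X(45)) = -4558660 - 1*64 = -4558660 - 64 = -4558724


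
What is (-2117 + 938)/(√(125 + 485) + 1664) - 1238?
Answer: -571516654/461381 + 393*√610/922762 ≈ -1238.7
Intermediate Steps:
(-2117 + 938)/(√(125 + 485) + 1664) - 1238 = -1179/(√610 + 1664) - 1238 = -1179/(1664 + √610) - 1238 = -1238 - 1179/(1664 + √610)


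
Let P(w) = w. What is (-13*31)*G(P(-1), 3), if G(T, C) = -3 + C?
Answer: 0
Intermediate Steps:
(-13*31)*G(P(-1), 3) = (-13*31)*(-3 + 3) = -403*0 = 0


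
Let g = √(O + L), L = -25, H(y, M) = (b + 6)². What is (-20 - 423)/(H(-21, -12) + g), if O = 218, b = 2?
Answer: -28352/3903 + 443*√193/3903 ≈ -5.6873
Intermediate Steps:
H(y, M) = 64 (H(y, M) = (2 + 6)² = 8² = 64)
g = √193 (g = √(218 - 25) = √193 ≈ 13.892)
(-20 - 423)/(H(-21, -12) + g) = (-20 - 423)/(64 + √193) = -443/(64 + √193)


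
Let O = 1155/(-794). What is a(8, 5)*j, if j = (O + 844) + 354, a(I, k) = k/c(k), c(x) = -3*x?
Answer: -950057/2382 ≈ -398.85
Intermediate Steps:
a(I, k) = -⅓ (a(I, k) = k/((-3*k)) = k*(-1/(3*k)) = -⅓)
O = -1155/794 (O = 1155*(-1/794) = -1155/794 ≈ -1.4547)
j = 950057/794 (j = (-1155/794 + 844) + 354 = 668981/794 + 354 = 950057/794 ≈ 1196.5)
a(8, 5)*j = -⅓*950057/794 = -950057/2382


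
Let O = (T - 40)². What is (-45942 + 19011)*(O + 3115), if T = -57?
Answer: -337283844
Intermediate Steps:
O = 9409 (O = (-57 - 40)² = (-97)² = 9409)
(-45942 + 19011)*(O + 3115) = (-45942 + 19011)*(9409 + 3115) = -26931*12524 = -337283844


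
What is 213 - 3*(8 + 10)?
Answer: 159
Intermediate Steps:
213 - 3*(8 + 10) = 213 - 3*18 = 213 - 54 = 159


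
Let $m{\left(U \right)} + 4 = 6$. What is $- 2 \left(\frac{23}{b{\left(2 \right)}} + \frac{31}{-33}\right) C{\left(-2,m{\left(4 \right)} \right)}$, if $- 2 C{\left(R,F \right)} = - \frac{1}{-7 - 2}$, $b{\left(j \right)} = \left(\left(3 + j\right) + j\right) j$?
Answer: $\frac{325}{4158} \approx 0.078163$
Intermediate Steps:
$m{\left(U \right)} = 2$ ($m{\left(U \right)} = -4 + 6 = 2$)
$b{\left(j \right)} = j \left(3 + 2 j\right)$ ($b{\left(j \right)} = \left(3 + 2 j\right) j = j \left(3 + 2 j\right)$)
$C{\left(R,F \right)} = - \frac{1}{18}$ ($C{\left(R,F \right)} = - \frac{\left(-1\right) \frac{1}{-7 - 2}}{2} = - \frac{\left(-1\right) \frac{1}{-9}}{2} = - \frac{\left(-1\right) \left(- \frac{1}{9}\right)}{2} = \left(- \frac{1}{2}\right) \frac{1}{9} = - \frac{1}{18}$)
$- 2 \left(\frac{23}{b{\left(2 \right)}} + \frac{31}{-33}\right) C{\left(-2,m{\left(4 \right)} \right)} = - 2 \left(\frac{23}{2 \left(3 + 2 \cdot 2\right)} + \frac{31}{-33}\right) \left(- \frac{1}{18}\right) = - 2 \left(\frac{23}{2 \left(3 + 4\right)} + 31 \left(- \frac{1}{33}\right)\right) \left(- \frac{1}{18}\right) = - 2 \left(\frac{23}{2 \cdot 7} - \frac{31}{33}\right) \left(- \frac{1}{18}\right) = - 2 \left(\frac{23}{14} - \frac{31}{33}\right) \left(- \frac{1}{18}\right) = \left(-2\right) \frac{325}{462} \left(- \frac{1}{18}\right) = \left(- \frac{325}{231}\right) \left(- \frac{1}{18}\right) = \frac{325}{4158}$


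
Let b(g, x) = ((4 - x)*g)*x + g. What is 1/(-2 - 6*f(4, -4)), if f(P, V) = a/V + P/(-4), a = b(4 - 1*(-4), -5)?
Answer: -1/524 ≈ -0.0019084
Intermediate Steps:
b(g, x) = g + g*x*(4 - x) (b(g, x) = (g*(4 - x))*x + g = g*x*(4 - x) + g = g + g*x*(4 - x))
a = -352 (a = (4 - 1*(-4))*(1 - 1*(-5)**2 + 4*(-5)) = (4 + 4)*(1 - 1*25 - 20) = 8*(1 - 25 - 20) = 8*(-44) = -352)
f(P, V) = -352/V - P/4 (f(P, V) = -352/V + P/(-4) = -352/V + P*(-1/4) = -352/V - P/4)
1/(-2 - 6*f(4, -4)) = 1/(-2 - 6*(-352/(-4) - 1/4*4)) = 1/(-2 - 6*(-352*(-1/4) - 1)) = 1/(-2 - 6*(88 - 1)) = 1/(-2 - 6*87) = 1/(-2 - 522) = 1/(-524) = -1/524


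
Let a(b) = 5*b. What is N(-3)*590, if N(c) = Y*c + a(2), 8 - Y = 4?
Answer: -1180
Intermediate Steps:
Y = 4 (Y = 8 - 1*4 = 8 - 4 = 4)
N(c) = 10 + 4*c (N(c) = 4*c + 5*2 = 4*c + 10 = 10 + 4*c)
N(-3)*590 = (10 + 4*(-3))*590 = (10 - 12)*590 = -2*590 = -1180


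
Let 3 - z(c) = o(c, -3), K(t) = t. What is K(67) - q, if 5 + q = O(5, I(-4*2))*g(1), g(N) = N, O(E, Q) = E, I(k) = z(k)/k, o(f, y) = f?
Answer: 67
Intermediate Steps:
z(c) = 3 - c
I(k) = (3 - k)/k
q = 0 (q = -5 + 5*1 = -5 + 5 = 0)
K(67) - q = 67 - 1*0 = 67 + 0 = 67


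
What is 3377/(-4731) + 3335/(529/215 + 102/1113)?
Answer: 1257835544512/963084939 ≈ 1306.0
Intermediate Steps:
3377/(-4731) + 3335/(529/215 + 102/1113) = 3377*(-1/4731) + 3335/(529*(1/215) + 102*(1/1113)) = -3377/4731 + 3335/(529/215 + 34/371) = -3377/4731 + 3335/(203569/79765) = -3377/4731 + 3335*(79765/203569) = -3377/4731 + 266016275/203569 = 1257835544512/963084939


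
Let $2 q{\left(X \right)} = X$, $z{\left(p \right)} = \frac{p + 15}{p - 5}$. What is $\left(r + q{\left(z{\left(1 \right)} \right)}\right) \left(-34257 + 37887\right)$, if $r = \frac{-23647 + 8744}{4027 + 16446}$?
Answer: $- \frac{202731870}{20473} \approx -9902.4$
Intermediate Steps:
$z{\left(p \right)} = \frac{15 + p}{-5 + p}$
$q{\left(X \right)} = \frac{X}{2}$
$r = - \frac{14903}{20473} \approx -0.72793$
$\left(r + q{\left(z{\left(1 \right)} \right)}\right) \left(-34257 + 37887\right) = \left(- \frac{14903}{20473} + \frac{\frac{1}{-5 + 1} \left(15 + 1\right)}{2}\right) \left(-34257 + 37887\right) = \left(- \frac{14903}{20473} + \frac{\frac{1}{-4} \cdot 16}{2}\right) 3630 = \left(- \frac{14903}{20473} + \frac{\left(- \frac{1}{4}\right) 16}{2}\right) 3630 = \left(- \frac{14903}{20473} + \frac{1}{2} \left(-4\right)\right) 3630 = \left(- \frac{14903}{20473} - 2\right) 3630 = \left(- \frac{55849}{20473}\right) 3630 = - \frac{202731870}{20473}$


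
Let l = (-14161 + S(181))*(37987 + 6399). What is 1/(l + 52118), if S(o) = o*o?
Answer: 1/825631718 ≈ 1.2112e-9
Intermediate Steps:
S(o) = o**2
l = 825579600 (l = (-14161 + 181**2)*(37987 + 6399) = (-14161 + 32761)*44386 = 18600*44386 = 825579600)
1/(l + 52118) = 1/(825579600 + 52118) = 1/825631718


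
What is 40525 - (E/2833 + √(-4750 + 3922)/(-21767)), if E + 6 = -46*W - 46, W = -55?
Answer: 114804847/2833 + 6*I*√23/21767 ≈ 40524.0 + 0.001322*I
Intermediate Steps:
E = 2478 (E = -6 + (-46*(-55) - 46) = -6 + (2530 - 46) = -6 + 2484 = 2478)
40525 - (E/2833 + √(-4750 + 3922)/(-21767)) = 40525 - (2478/2833 + √(-4750 + 3922)/(-21767)) = 40525 - (2478*(1/2833) + √(-828)*(-1/21767)) = 40525 - (2478/2833 + (6*I*√23)*(-1/21767)) = 40525 - (2478/2833 - 6*I*√23/21767) = 40525 + (-2478/2833 + 6*I*√23/21767) = 114804847/2833 + 6*I*√23/21767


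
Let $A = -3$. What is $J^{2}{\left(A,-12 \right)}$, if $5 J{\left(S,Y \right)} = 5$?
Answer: $1$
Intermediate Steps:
$J{\left(S,Y \right)} = 1$ ($J{\left(S,Y \right)} = \frac{1}{5} \cdot 5 = 1$)
$J^{2}{\left(A,-12 \right)} = 1^{2} = 1$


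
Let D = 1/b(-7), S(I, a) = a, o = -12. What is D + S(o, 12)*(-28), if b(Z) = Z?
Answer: -2353/7 ≈ -336.14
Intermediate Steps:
D = -1/7 (D = 1/(-7) = -1/7 ≈ -0.14286)
D + S(o, 12)*(-28) = -1/7 + 12*(-28) = -1/7 - 336 = -2353/7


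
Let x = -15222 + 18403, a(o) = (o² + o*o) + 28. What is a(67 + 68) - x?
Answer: 33297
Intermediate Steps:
a(o) = 28 + 2*o² (a(o) = (o² + o²) + 28 = 2*o² + 28 = 28 + 2*o²)
x = 3181
a(67 + 68) - x = (28 + 2*(67 + 68)²) - 1*3181 = (28 + 2*135²) - 3181 = (28 + 2*18225) - 3181 = (28 + 36450) - 3181 = 36478 - 3181 = 33297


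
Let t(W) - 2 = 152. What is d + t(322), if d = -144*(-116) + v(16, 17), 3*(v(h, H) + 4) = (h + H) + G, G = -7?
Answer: 50588/3 ≈ 16863.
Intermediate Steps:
t(W) = 154 (t(W) = 2 + 152 = 154)
v(h, H) = -19/3 + H/3 + h/3 (v(h, H) = -4 + ((h + H) - 7)/3 = -4 + ((H + h) - 7)/3 = -4 + (-7 + H + h)/3 = -4 + (-7/3 + H/3 + h/3) = -19/3 + H/3 + h/3)
d = 50126/3 (d = -144*(-116) + (-19/3 + (1/3)*17 + (1/3)*16) = 16704 + (-19/3 + 17/3 + 16/3) = 16704 + 14/3 = 50126/3 ≈ 16709.)
d + t(322) = 50126/3 + 154 = 50588/3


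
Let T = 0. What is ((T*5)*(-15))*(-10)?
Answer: 0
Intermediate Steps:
((T*5)*(-15))*(-10) = ((0*5)*(-15))*(-10) = (0*(-15))*(-10) = 0*(-10) = 0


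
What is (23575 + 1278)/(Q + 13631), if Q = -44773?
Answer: -24853/31142 ≈ -0.79805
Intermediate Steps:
(23575 + 1278)/(Q + 13631) = (23575 + 1278)/(-44773 + 13631) = 24853/(-31142) = 24853*(-1/31142) = -24853/31142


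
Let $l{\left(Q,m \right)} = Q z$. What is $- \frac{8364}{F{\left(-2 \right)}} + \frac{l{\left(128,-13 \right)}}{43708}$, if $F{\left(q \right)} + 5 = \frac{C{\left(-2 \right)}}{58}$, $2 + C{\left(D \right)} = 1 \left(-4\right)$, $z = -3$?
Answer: $\frac{662598801}{404299} \approx 1638.9$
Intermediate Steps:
$C{\left(D \right)} = -6$ ($C{\left(D \right)} = -2 + 1 \left(-4\right) = -2 - 4 = -6$)
$l{\left(Q,m \right)} = - 3 Q$ ($l{\left(Q,m \right)} = Q \left(-3\right) = - 3 Q$)
$F{\left(q \right)} = - \frac{148}{29}$ ($F{\left(q \right)} = -5 - \frac{6}{58} = -5 - \frac{3}{29} = - \frac{148}{29}$)
$- \frac{8364}{F{\left(-2 \right)}} + \frac{l{\left(128,-13 \right)}}{43708} = - \frac{8364}{- \frac{148}{29}} + \frac{\left(-3\right) 128}{43708} = \left(-8364\right) \left(- \frac{29}{148}\right) - \frac{96}{10927} = \frac{60639}{37} - \frac{96}{10927} = \frac{662598801}{404299}$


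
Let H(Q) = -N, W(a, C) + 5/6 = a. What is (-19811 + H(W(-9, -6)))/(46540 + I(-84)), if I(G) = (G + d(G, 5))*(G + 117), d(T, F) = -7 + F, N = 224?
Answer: -20035/43702 ≈ -0.45845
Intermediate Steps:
W(a, C) = -5/6 + a
H(Q) = -224 (H(Q) = -1*224 = -224)
I(G) = (-2 + G)*(117 + G) (I(G) = (G + (-7 + 5))*(G + 117) = (G - 2)*(117 + G) = (-2 + G)*(117 + G))
(-19811 + H(W(-9, -6)))/(46540 + I(-84)) = (-19811 - 224)/(46540 + (-234 + (-84)**2 + 115*(-84))) = -20035/(46540 + (-234 + 7056 - 9660)) = -20035/(46540 - 2838) = -20035/43702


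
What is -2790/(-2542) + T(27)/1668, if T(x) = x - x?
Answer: 45/41 ≈ 1.0976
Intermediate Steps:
T(x) = 0
-2790/(-2542) + T(27)/1668 = -2790/(-2542) + 0/1668 = -2790*(-1/2542) + 0*(1/1668) = 45/41 + 0 = 45/41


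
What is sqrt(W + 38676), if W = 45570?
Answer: sqrt(84246) ≈ 290.25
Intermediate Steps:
sqrt(W + 38676) = sqrt(45570 + 38676) = sqrt(84246)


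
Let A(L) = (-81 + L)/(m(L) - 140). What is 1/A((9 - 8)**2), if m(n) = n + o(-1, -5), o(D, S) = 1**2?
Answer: 69/40 ≈ 1.7250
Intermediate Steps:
o(D, S) = 1
m(n) = 1 + n (m(n) = n + 1 = 1 + n)
A(L) = (-81 + L)/(-139 + L) (A(L) = (-81 + L)/((1 + L) - 140) = (-81 + L)/(-139 + L))
1/A((9 - 8)**2) = 1/((-81 + (9 - 8)**2)/(-139 + (9 - 8)**2)) = 1/((-81 + 1**2)/(-139 + 1**2)) = 1/((-81 + 1)/(-139 + 1)) = 1/(-80/(-138)) = 1/(-1/138*(-80)) = 1/(40/69) = 69/40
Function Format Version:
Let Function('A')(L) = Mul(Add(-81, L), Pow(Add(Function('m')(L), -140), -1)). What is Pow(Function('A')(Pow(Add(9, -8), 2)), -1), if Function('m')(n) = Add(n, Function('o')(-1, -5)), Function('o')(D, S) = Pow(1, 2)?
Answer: Rational(69, 40) ≈ 1.7250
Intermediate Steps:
Function('o')(D, S) = 1
Function('m')(n) = Add(1, n) (Function('m')(n) = Add(n, 1) = Add(1, n))
Function('A')(L) = Mul(Pow(Add(-139, L), -1), Add(-81, L)) (Function('A')(L) = Mul(Add(-81, L), Pow(Add(Add(1, L), -140), -1)) = Mul(Add(-81, L), Pow(Add(-139, L), -1)) = Mul(Pow(Add(-139, L), -1), Add(-81, L)))
Pow(Function('A')(Pow(Add(9, -8), 2)), -1) = Pow(Mul(Pow(Add(-139, Pow(Add(9, -8), 2)), -1), Add(-81, Pow(Add(9, -8), 2))), -1) = Pow(Mul(Pow(Add(-139, Pow(1, 2)), -1), Add(-81, Pow(1, 2))), -1) = Pow(Mul(Pow(Add(-139, 1), -1), Add(-81, 1)), -1) = Pow(Mul(Pow(-138, -1), -80), -1) = Pow(Mul(Rational(-1, 138), -80), -1) = Pow(Rational(40, 69), -1) = Rational(69, 40)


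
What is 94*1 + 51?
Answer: 145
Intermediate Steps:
94*1 + 51 = 94 + 51 = 145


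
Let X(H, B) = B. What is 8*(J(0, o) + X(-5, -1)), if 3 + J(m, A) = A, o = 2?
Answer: -16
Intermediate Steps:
J(m, A) = -3 + A
8*(J(0, o) + X(-5, -1)) = 8*((-3 + 2) - 1) = 8*(-1 - 1) = 8*(-2) = -16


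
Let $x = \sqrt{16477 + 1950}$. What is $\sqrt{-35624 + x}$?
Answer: $\sqrt{-35624 + \sqrt{18427}} \approx 188.38 i$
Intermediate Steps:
$x = \sqrt{18427} \approx 135.75$
$\sqrt{-35624 + x} = \sqrt{-35624 + \sqrt{18427}}$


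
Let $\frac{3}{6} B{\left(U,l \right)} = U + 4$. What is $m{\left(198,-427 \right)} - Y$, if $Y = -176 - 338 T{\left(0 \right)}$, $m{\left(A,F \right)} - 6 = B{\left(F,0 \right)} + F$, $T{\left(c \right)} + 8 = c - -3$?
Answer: $-2781$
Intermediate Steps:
$T{\left(c \right)} = -5 + c$ ($T{\left(c \right)} = -8 + \left(c - -3\right) = -8 + \left(c + 3\right) = -8 + \left(3 + c\right) = -5 + c$)
$B{\left(U,l \right)} = 8 + 2 U$ ($B{\left(U,l \right)} = 2 \left(U + 4\right) = 2 \left(4 + U\right) = 8 + 2 U$)
$m{\left(A,F \right)} = 14 + 3 F$ ($m{\left(A,F \right)} = 6 + \left(\left(8 + 2 F\right) + F\right) = 6 + \left(8 + 3 F\right) = 14 + 3 F$)
$Y = 1514$ ($Y = -176 - 338 \left(-5 + 0\right) = -176 - -1690 = -176 + 1690 = 1514$)
$m{\left(198,-427 \right)} - Y = \left(14 + 3 \left(-427\right)\right) - 1514 = \left(14 - 1281\right) - 1514 = -1267 - 1514 = -2781$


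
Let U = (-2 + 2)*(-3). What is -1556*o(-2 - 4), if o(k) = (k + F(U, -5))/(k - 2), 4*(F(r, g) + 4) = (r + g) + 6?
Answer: -15171/8 ≈ -1896.4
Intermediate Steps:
U = 0 (U = 0*(-3) = 0)
F(r, g) = -5/2 + g/4 + r/4 (F(r, g) = -4 + ((r + g) + 6)/4 = -4 + ((g + r) + 6)/4 = -4 + (6 + g + r)/4 = -4 + (3/2 + g/4 + r/4) = -5/2 + g/4 + r/4)
o(k) = (-15/4 + k)/(-2 + k) (o(k) = (k + (-5/2 + (¼)*(-5) + (¼)*0))/(k - 2) = (k + (-5/2 - 5/4 + 0))/(-2 + k) = (k - 15/4)/(-2 + k) = (-15/4 + k)/(-2 + k))
-1556*o(-2 - 4) = -1556*(-15/4 + (-2 - 4))/(-2 + (-2 - 4)) = -1556*(-15/4 - 6)/(-2 - 6) = -1556*(-39)/((-8)*4) = -(-389)*(-39)/(2*4) = -1556*39/32 = -15171/8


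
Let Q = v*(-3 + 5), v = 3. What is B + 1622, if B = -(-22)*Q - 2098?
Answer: -344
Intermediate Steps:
Q = 6 (Q = 3*(-3 + 5) = 3*2 = 6)
B = -1966 (B = -(-22)*6 - 2098 = -22*(-6) - 2098 = 132 - 2098 = -1966)
B + 1622 = -1966 + 1622 = -344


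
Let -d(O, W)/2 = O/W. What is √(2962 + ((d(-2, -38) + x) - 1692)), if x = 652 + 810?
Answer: √986214/19 ≈ 52.268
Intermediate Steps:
d(O, W) = -2*O/W
x = 1462
√(2962 + ((d(-2, -38) + x) - 1692)) = √(2962 + ((-2*(-2)/(-38) + 1462) - 1692)) = √(2962 + ((-2*(-2)*(-1/38) + 1462) - 1692)) = √(2962 + ((-2/19 + 1462) - 1692)) = √(2962 + (27776/19 - 1692)) = √(2962 - 4372/19) = √(51906/19) = √986214/19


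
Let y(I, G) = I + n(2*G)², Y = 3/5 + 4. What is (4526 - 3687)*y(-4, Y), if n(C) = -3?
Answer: 4195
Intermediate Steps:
Y = 23/5 (Y = 3*(⅕) + 4 = ⅗ + 4 = 23/5 ≈ 4.6000)
y(I, G) = 9 + I (y(I, G) = I + (-3)² = I + 9 = 9 + I)
(4526 - 3687)*y(-4, Y) = (4526 - 3687)*(9 - 4) = 839*5 = 4195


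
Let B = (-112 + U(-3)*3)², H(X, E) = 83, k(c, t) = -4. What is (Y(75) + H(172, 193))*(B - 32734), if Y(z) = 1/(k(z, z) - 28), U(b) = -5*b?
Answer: -74990475/32 ≈ -2.3435e+6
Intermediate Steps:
B = 4489 (B = (-112 - 5*(-3)*3)² = (-112 + 15*3)² = (-112 + 45)² = (-67)² = 4489)
Y(z) = -1/32 (Y(z) = 1/(-4 - 28) = 1/(-32) = -1/32)
(Y(75) + H(172, 193))*(B - 32734) = (-1/32 + 83)*(4489 - 32734) = (2655/32)*(-28245) = -74990475/32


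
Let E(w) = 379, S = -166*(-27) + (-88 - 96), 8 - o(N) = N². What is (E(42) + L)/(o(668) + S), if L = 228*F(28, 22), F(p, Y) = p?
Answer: -6763/441918 ≈ -0.015304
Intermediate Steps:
o(N) = 8 - N²
L = 6384 (L = 228*28 = 6384)
S = 4298 (S = 4482 - 184 = 4298)
(E(42) + L)/(o(668) + S) = (379 + 6384)/((8 - 1*668²) + 4298) = 6763/((8 - 1*446224) + 4298) = 6763/((8 - 446224) + 4298) = 6763/(-446216 + 4298) = 6763/(-441918) = 6763*(-1/441918) = -6763/441918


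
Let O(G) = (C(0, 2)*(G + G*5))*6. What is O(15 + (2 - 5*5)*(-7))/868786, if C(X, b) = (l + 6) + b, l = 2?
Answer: 31680/434393 ≈ 0.072929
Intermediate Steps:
C(X, b) = 8 + b (C(X, b) = (2 + 6) + b = 8 + b)
O(G) = 360*G (O(G) = ((8 + 2)*(G + G*5))*6 = (10*(G + 5*G))*6 = (10*(6*G))*6 = (60*G)*6 = 360*G)
O(15 + (2 - 5*5)*(-7))/868786 = (360*(15 + (2 - 5*5)*(-7)))/868786 = (360*(15 + (2 - 25)*(-7)))*(1/868786) = (360*(15 - 23*(-7)))*(1/868786) = (360*(15 + 161))*(1/868786) = (360*176)*(1/868786) = 63360*(1/868786) = 31680/434393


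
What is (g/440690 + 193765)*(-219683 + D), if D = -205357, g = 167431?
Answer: -3629436336303624/44069 ≈ -8.2358e+10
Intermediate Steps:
(g/440690 + 193765)*(-219683 + D) = (167431/440690 + 193765)*(-219683 - 205357) = (167431*(1/440690) + 193765)*(-425040) = (167431/440690 + 193765)*(-425040) = (85390465281/440690)*(-425040) = -3629436336303624/44069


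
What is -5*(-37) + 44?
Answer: 229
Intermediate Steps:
-5*(-37) + 44 = 185 + 44 = 229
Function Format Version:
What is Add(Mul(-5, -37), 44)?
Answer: 229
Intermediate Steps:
Add(Mul(-5, -37), 44) = Add(185, 44) = 229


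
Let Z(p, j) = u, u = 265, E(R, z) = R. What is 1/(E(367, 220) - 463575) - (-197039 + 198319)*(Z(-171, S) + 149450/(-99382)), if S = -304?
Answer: -7763152633803291/23017268728 ≈ -3.3728e+5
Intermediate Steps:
Z(p, j) = 265
1/(E(367, 220) - 463575) - (-197039 + 198319)*(Z(-171, S) + 149450/(-99382)) = 1/(367 - 463575) - (-197039 + 198319)*(265 + 149450/(-99382)) = 1/(-463208) - 1280*(265 + 149450*(-1/99382)) = -1/463208 - 1280*(265 - 74725/49691) = -1/463208 - 1280*13093390/49691 = -1/463208 - 1*16759539200/49691 = -1/463208 - 16759539200/49691 = -7763152633803291/23017268728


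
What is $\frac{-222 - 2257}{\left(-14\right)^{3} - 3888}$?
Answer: $\frac{2479}{6632} \approx 0.37379$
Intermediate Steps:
$\frac{-222 - 2257}{\left(-14\right)^{3} - 3888} = - \frac{2479}{-2744 - 3888} = - \frac{2479}{-6632} = \left(-2479\right) \left(- \frac{1}{6632}\right) = \frac{2479}{6632}$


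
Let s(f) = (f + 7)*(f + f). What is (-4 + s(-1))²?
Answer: 256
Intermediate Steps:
s(f) = 2*f*(7 + f) (s(f) = (7 + f)*(2*f) = 2*f*(7 + f))
(-4 + s(-1))² = (-4 + 2*(-1)*(7 - 1))² = (-4 + 2*(-1)*6)² = (-4 - 12)² = (-16)² = 256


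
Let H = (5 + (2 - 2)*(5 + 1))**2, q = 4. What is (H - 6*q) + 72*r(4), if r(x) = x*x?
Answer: 1153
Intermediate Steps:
r(x) = x**2
H = 25 (H = (5 + 0*6)**2 = (5 + 0)**2 = 5**2 = 25)
(H - 6*q) + 72*r(4) = (25 - 6*4) + 72*4**2 = (25 - 24) + 72*16 = 1 + 1152 = 1153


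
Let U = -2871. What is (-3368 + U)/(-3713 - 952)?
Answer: 6239/4665 ≈ 1.3374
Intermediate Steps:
(-3368 + U)/(-3713 - 952) = (-3368 - 2871)/(-3713 - 952) = -6239/(-4665) = -6239*(-1/4665) = 6239/4665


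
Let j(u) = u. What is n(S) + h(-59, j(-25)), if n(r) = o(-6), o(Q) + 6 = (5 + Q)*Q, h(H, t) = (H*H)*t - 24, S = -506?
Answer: -87049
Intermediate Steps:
h(H, t) = -24 + t*H² (h(H, t) = H²*t - 24 = t*H² - 24 = -24 + t*H²)
o(Q) = -6 + Q*(5 + Q) (o(Q) = -6 + (5 + Q)*Q = -6 + Q*(5 + Q))
n(r) = 0 (n(r) = -6 + (-6)² + 5*(-6) = -6 + 36 - 30 = 0)
n(S) + h(-59, j(-25)) = 0 + (-24 - 25*(-59)²) = 0 + (-24 - 25*3481) = 0 + (-24 - 87025) = 0 - 87049 = -87049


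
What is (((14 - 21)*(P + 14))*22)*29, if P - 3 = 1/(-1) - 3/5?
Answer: -343882/5 ≈ -68776.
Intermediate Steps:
P = 7/5 (P = 3 + (1/(-1) - 3/5) = 3 + (1*(-1) - 3*⅕) = 3 + (-1 - ⅗) = 3 - 8/5 = 7/5 ≈ 1.4000)
(((14 - 21)*(P + 14))*22)*29 = (((14 - 21)*(7/5 + 14))*22)*29 = (-7*77/5*22)*29 = -539/5*22*29 = -11858/5*29 = -343882/5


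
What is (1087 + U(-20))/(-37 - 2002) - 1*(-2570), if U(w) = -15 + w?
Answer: 5239178/2039 ≈ 2569.5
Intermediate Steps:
(1087 + U(-20))/(-37 - 2002) - 1*(-2570) = (1087 + (-15 - 20))/(-37 - 2002) - 1*(-2570) = (1087 - 35)/(-2039) + 2570 = 1052*(-1/2039) + 2570 = -1052/2039 + 2570 = 5239178/2039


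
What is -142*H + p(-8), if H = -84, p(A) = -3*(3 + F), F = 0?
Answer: 11919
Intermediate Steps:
p(A) = -9 (p(A) = -3*(3 + 0) = -3*3 = -9)
-142*H + p(-8) = -142*(-84) - 9 = 11928 - 9 = 11919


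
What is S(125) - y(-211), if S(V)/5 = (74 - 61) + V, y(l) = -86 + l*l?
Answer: -43745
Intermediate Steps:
y(l) = -86 + l²
S(V) = 65 + 5*V (S(V) = 5*((74 - 61) + V) = 5*(13 + V) = 65 + 5*V)
S(125) - y(-211) = (65 + 5*125) - (-86 + (-211)²) = (65 + 625) - (-86 + 44521) = 690 - 1*44435 = 690 - 44435 = -43745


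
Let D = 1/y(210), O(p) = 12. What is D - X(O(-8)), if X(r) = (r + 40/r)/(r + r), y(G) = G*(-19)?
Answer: -15301/23940 ≈ -0.63914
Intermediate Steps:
y(G) = -19*G
D = -1/3990 (D = 1/(-19*210) = 1/(-3990) = -1/3990 ≈ -0.00025063)
X(r) = (r + 40/r)/(2*r) (X(r) = (r + 40/r)/((2*r)) = (r + 40/r)*(1/(2*r)) = (r + 40/r)/(2*r))
D - X(O(-8)) = -1/3990 - (½ + 20/12²) = -1/3990 - (½ + 20*(1/144)) = -1/3990 - (½ + 5/36) = -1/3990 - 1*23/36 = -1/3990 - 23/36 = -15301/23940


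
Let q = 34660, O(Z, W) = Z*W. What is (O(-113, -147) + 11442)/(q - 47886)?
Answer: -28053/13226 ≈ -2.1210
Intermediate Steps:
O(Z, W) = W*Z
(O(-113, -147) + 11442)/(q - 47886) = (-147*(-113) + 11442)/(34660 - 47886) = (16611 + 11442)/(-13226) = 28053*(-1/13226) = -28053/13226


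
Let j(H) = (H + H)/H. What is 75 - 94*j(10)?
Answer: -113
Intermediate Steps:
j(H) = 2 (j(H) = (2*H)/H = 2)
75 - 94*j(10) = 75 - 94*2 = 75 - 188 = -113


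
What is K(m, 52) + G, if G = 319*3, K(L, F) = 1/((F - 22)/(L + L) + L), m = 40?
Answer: 309119/323 ≈ 957.02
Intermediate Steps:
K(L, F) = 1/(L + (-22 + F)/(2*L)) (K(L, F) = 1/((-22 + F)/((2*L)) + L) = 1/((-22 + F)*(1/(2*L)) + L) = 1/((-22 + F)/(2*L) + L) = 1/(L + (-22 + F)/(2*L)))
G = 957
K(m, 52) + G = 2*40/(-22 + 52 + 2*40²) + 957 = 2*40/(-22 + 52 + 2*1600) + 957 = 2*40/(-22 + 52 + 3200) + 957 = 2*40/3230 + 957 = 2*40*(1/3230) + 957 = 8/323 + 957 = 309119/323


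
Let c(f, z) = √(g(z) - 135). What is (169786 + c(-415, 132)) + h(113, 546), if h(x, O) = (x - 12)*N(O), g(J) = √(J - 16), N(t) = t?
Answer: 224932 + √(-135 + 2*√29) ≈ 2.2493e+5 + 11.146*I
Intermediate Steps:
g(J) = √(-16 + J)
c(f, z) = √(-135 + √(-16 + z)) (c(f, z) = √(√(-16 + z) - 135) = √(-135 + √(-16 + z)))
h(x, O) = O*(-12 + x) (h(x, O) = (x - 12)*O = (-12 + x)*O = O*(-12 + x))
(169786 + c(-415, 132)) + h(113, 546) = (169786 + √(-135 + √(-16 + 132))) + 546*(-12 + 113) = (169786 + √(-135 + √116)) + 546*101 = (169786 + √(-135 + 2*√29)) + 55146 = 224932 + √(-135 + 2*√29)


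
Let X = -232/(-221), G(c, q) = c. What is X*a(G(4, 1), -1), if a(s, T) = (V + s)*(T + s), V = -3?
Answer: 696/221 ≈ 3.1493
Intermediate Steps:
a(s, T) = (-3 + s)*(T + s)
X = 232/221 (X = -232*(-1/221) = 232/221 ≈ 1.0498)
X*a(G(4, 1), -1) = 232*(4² - 3*(-1) - 3*4 - 1*4)/221 = 232*(16 + 3 - 12 - 4)/221 = (232/221)*3 = 696/221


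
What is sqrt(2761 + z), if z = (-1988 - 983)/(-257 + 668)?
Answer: 10*sqrt(4651698)/411 ≈ 52.476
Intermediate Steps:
z = -2971/411 ≈ -7.2287
sqrt(2761 + z) = sqrt(2761 - 2971/411) = sqrt(1131800/411) = 10*sqrt(4651698)/411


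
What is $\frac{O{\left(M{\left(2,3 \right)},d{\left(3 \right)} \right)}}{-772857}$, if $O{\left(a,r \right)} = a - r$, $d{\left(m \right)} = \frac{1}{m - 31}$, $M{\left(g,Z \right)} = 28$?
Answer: $- \frac{785}{21639996} \approx -3.6275 \cdot 10^{-5}$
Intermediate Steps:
$d{\left(m \right)} = \frac{1}{-31 + m}$
$\frac{O{\left(M{\left(2,3 \right)},d{\left(3 \right)} \right)}}{-772857} = \frac{28 - \frac{1}{-31 + 3}}{-772857} = \left(28 - \frac{1}{-28}\right) \left(- \frac{1}{772857}\right) = \left(28 - - \frac{1}{28}\right) \left(- \frac{1}{772857}\right) = \left(28 + \frac{1}{28}\right) \left(- \frac{1}{772857}\right) = \frac{785}{28} \left(- \frac{1}{772857}\right) = - \frac{785}{21639996}$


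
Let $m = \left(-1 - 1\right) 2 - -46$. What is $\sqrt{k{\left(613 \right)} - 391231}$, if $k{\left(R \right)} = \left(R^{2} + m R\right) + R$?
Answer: $\sqrt{10897} \approx 104.39$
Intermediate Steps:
$m = 42$ ($m = \left(-2\right) 2 + 46 = -4 + 46 = 42$)
$k{\left(R \right)} = R^{2} + 43 R$ ($k{\left(R \right)} = \left(R^{2} + 42 R\right) + R = R^{2} + 43 R$)
$\sqrt{k{\left(613 \right)} - 391231} = \sqrt{613 \left(43 + 613\right) - 391231} = \sqrt{613 \cdot 656 - 391231} = \sqrt{402128 - 391231} = \sqrt{10897}$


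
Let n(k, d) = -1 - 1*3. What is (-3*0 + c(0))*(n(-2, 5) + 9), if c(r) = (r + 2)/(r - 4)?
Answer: -5/2 ≈ -2.5000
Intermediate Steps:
n(k, d) = -4 (n(k, d) = -1 - 3 = -4)
c(r) = (2 + r)/(-4 + r)
(-3*0 + c(0))*(n(-2, 5) + 9) = (-3*0 + (2 + 0)/(-4 + 0))*(-4 + 9) = (0 + 2/(-4))*5 = (0 - 1/4*2)*5 = (0 - 1/2)*5 = -1/2*5 = -5/2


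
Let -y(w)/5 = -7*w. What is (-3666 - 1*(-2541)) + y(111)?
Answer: 2760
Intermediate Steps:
y(w) = 35*w (y(w) = -(-35)*w = 35*w)
(-3666 - 1*(-2541)) + y(111) = (-3666 - 1*(-2541)) + 35*111 = (-3666 + 2541) + 3885 = -1125 + 3885 = 2760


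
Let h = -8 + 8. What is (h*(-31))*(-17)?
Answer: 0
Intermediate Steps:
h = 0
(h*(-31))*(-17) = (0*(-31))*(-17) = 0*(-17) = 0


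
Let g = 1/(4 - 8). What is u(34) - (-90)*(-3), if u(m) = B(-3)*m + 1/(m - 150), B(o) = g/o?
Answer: -92977/348 ≈ -267.18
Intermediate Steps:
g = -¼ (g = 1/(-4) = -¼ ≈ -0.25000)
B(o) = -1/(4*o)
u(m) = 1/(-150 + m) + m/12 (u(m) = (-¼/(-3))*m + 1/(m - 150) = (-¼*(-⅓))*m + 1/(-150 + m) = m/12 + 1/(-150 + m) = 1/(-150 + m) + m/12)
u(34) - (-90)*(-3) = (12 + 34² - 150*34)/(12*(-150 + 34)) - (-90)*(-3) = (1/12)*(12 + 1156 - 5100)/(-116) - 1*270 = (1/12)*(-1/116)*(-3932) - 270 = 983/348 - 270 = -92977/348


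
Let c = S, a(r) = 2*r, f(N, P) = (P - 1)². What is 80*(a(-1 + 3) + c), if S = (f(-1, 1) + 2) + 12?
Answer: 1440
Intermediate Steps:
f(N, P) = (-1 + P)²
S = 14 (S = ((-1 + 1)² + 2) + 12 = (0² + 2) + 12 = (0 + 2) + 12 = 2 + 12 = 14)
c = 14
80*(a(-1 + 3) + c) = 80*(2*(-1 + 3) + 14) = 80*(2*2 + 14) = 80*(4 + 14) = 80*18 = 1440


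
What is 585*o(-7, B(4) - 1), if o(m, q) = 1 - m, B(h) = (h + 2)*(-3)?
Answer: 4680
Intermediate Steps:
B(h) = -6 - 3*h (B(h) = (2 + h)*(-3) = -6 - 3*h)
585*o(-7, B(4) - 1) = 585*(1 - 1*(-7)) = 585*(1 + 7) = 585*8 = 4680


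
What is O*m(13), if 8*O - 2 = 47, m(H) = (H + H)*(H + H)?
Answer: 8281/2 ≈ 4140.5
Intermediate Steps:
m(H) = 4*H² (m(H) = (2*H)*(2*H) = 4*H²)
O = 49/8 (O = ¼ + (⅛)*47 = ¼ + 47/8 = 49/8 ≈ 6.1250)
O*m(13) = 49*(4*13²)/8 = 49*(4*169)/8 = (49/8)*676 = 8281/2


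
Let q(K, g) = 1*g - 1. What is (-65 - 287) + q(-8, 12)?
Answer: -341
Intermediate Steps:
q(K, g) = -1 + g (q(K, g) = g - 1 = -1 + g)
(-65 - 287) + q(-8, 12) = (-65 - 287) + (-1 + 12) = -352 + 11 = -341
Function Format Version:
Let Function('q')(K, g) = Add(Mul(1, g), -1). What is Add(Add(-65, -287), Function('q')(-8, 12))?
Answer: -341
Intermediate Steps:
Function('q')(K, g) = Add(-1, g) (Function('q')(K, g) = Add(g, -1) = Add(-1, g))
Add(Add(-65, -287), Function('q')(-8, 12)) = Add(Add(-65, -287), Add(-1, 12)) = Add(-352, 11) = -341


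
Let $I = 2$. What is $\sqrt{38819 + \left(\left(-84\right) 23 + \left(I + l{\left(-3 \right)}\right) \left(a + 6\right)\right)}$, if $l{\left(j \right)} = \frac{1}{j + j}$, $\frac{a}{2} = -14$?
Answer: $\frac{2 \sqrt{82905}}{3} \approx 191.95$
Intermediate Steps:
$a = -28$ ($a = 2 \left(-14\right) = -28$)
$l{\left(j \right)} = \frac{1}{2 j}$
$\sqrt{38819 + \left(\left(-84\right) 23 + \left(I + l{\left(-3 \right)}\right) \left(a + 6\right)\right)} = \sqrt{38819 - \left(1932 - \left(2 + \frac{1}{2 \left(-3\right)}\right) \left(-28 + 6\right)\right)} = \sqrt{38819 - \left(1932 - \left(2 + \frac{1}{2} \left(- \frac{1}{3}\right)\right) \left(-22\right)\right)} = \sqrt{38819 - \left(1932 - \left(2 - \frac{1}{6}\right) \left(-22\right)\right)} = \sqrt{38819 + \left(-1932 + \frac{11}{6} \left(-22\right)\right)} = \sqrt{38819 - \frac{5917}{3}} = \sqrt{\frac{110540}{3}} = \frac{2 \sqrt{82905}}{3}$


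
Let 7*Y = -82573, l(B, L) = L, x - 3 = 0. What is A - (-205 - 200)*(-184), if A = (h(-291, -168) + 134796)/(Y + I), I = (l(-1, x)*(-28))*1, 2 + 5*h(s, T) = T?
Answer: -6198101054/83161 ≈ -74531.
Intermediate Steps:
x = 3 (x = 3 + 0 = 3)
h(s, T) = -⅖ + T/5
Y = -82573/7 (Y = (⅐)*(-82573) = -82573/7 ≈ -11796.)
I = -84 (I = (3*(-28))*1 = -84*1 = -84)
A = -943334/83161 (A = ((-⅖ + (⅕)*(-168)) + 134796)/(-82573/7 - 84) = ((-⅖ - 168/5) + 134796)/(-83161/7) = (-34 + 134796)*(-7/83161) = 134762*(-7/83161) = -943334/83161 ≈ -11.343)
A - (-205 - 200)*(-184) = -943334/83161 - (-205 - 200)*(-184) = -943334/83161 - (-405)*(-184) = -943334/83161 - 1*74520 = -943334/83161 - 74520 = -6198101054/83161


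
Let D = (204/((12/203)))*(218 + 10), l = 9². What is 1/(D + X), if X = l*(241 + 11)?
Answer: 1/807240 ≈ 1.2388e-6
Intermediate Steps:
l = 81
D = 786828 (D = (204/((12*(1/203))))*228 = (204/(12/203))*228 = (204*(203/12))*228 = 3451*228 = 786828)
X = 20412 (X = 81*(241 + 11) = 81*252 = 20412)
1/(D + X) = 1/(786828 + 20412) = 1/807240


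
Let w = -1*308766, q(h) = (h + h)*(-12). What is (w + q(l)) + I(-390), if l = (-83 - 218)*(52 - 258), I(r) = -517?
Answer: -1797427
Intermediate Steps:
l = 62006 (l = -301*(-206) = 62006)
q(h) = -24*h (q(h) = (2*h)*(-12) = -24*h)
w = -308766
(w + q(l)) + I(-390) = (-308766 - 24*62006) - 517 = (-308766 - 1488144) - 517 = -1796910 - 517 = -1797427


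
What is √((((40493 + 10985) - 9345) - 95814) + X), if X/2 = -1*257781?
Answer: I*√569243 ≈ 754.48*I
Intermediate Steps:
X = -515562 (X = 2*(-1*257781) = 2*(-257781) = -515562)
√((((40493 + 10985) - 9345) - 95814) + X) = √((((40493 + 10985) - 9345) - 95814) - 515562) = √(((51478 - 9345) - 95814) - 515562) = √((42133 - 95814) - 515562) = √(-53681 - 515562) = √(-569243) = I*√569243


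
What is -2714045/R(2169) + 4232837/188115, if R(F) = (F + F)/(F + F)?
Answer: -510548342338/188115 ≈ -2.7140e+6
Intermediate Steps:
R(F) = 1 (R(F) = (2*F)/((2*F)) = (2*F)*(1/(2*F)) = 1)
-2714045/R(2169) + 4232837/188115 = -2714045/1 + 4232837/188115 = -2714045*1 + 4232837*(1/188115) = -2714045 + 4232837/188115 = -510548342338/188115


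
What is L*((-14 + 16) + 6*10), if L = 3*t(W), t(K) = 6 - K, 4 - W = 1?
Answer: 558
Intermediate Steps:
W = 3 (W = 4 - 1*1 = 4 - 1 = 3)
L = 9 (L = 3*(6 - 1*3) = 3*(6 - 3) = 3*3 = 9)
L*((-14 + 16) + 6*10) = 9*((-14 + 16) + 6*10) = 9*(2 + 60) = 9*62 = 558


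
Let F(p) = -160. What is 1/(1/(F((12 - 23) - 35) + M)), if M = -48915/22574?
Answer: -3660755/22574 ≈ -162.17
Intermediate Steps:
M = -48915/22574 (M = -48915*1/22574 = -48915/22574 ≈ -2.1669)
1/(1/(F((12 - 23) - 35) + M)) = 1/(1/(-160 - 48915/22574)) = 1/(1/(-3660755/22574)) = 1/(-22574/3660755) = -3660755/22574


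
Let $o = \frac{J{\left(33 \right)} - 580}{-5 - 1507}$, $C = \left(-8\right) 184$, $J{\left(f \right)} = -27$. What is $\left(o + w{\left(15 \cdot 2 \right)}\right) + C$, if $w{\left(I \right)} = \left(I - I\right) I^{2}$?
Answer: $- \frac{2225057}{1512} \approx -1471.6$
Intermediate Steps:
$w{\left(I \right)} = 0$ ($w{\left(I \right)} = 0 I^{2} = 0$)
$C = -1472$
$o = \frac{607}{1512}$ ($o = \frac{-27 - 580}{-5 - 1507} = - \frac{607}{-1512} = \left(-607\right) \left(- \frac{1}{1512}\right) = \frac{607}{1512} \approx 0.40145$)
$\left(o + w{\left(15 \cdot 2 \right)}\right) + C = \left(\frac{607}{1512} + 0\right) - 1472 = \frac{607}{1512} - 1472 = - \frac{2225057}{1512}$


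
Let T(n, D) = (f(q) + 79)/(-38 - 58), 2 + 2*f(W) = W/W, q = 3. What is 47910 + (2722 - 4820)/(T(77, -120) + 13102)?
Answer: 120513704754/2515427 ≈ 47910.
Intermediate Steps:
f(W) = -½ (f(W) = -1 + (W/W)/2 = -1 + (½)*1 = -1 + ½ = -½)
T(n, D) = -157/192 (T(n, D) = (-½ + 79)/(-38 - 58) = (157/2)/(-96) = (157/2)*(-1/96) = -157/192)
47910 + (2722 - 4820)/(T(77, -120) + 13102) = 47910 + (2722 - 4820)/(-157/192 + 13102) = 47910 - 2098/2515427/192 = 47910 - 2098*192/2515427 = 47910 - 402816/2515427 = 120513704754/2515427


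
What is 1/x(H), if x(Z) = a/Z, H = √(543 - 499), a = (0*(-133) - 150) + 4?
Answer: -√11/73 ≈ -0.045433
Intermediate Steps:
a = -146 (a = (0 - 150) + 4 = -150 + 4 = -146)
H = 2*√11 (H = √44 = 2*√11 ≈ 6.6332)
x(Z) = -146/Z
1/x(H) = 1/(-146*√11/22) = 1/(-73*√11/11) = -√11/73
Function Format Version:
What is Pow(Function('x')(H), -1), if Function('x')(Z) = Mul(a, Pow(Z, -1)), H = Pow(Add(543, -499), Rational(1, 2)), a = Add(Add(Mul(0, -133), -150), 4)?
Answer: Mul(Rational(-1, 73), Pow(11, Rational(1, 2))) ≈ -0.045433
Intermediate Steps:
a = -146 (a = Add(Add(0, -150), 4) = Add(-150, 4) = -146)
H = Mul(2, Pow(11, Rational(1, 2))) (H = Pow(44, Rational(1, 2)) = Mul(2, Pow(11, Rational(1, 2))) ≈ 6.6332)
Function('x')(Z) = Mul(-146, Pow(Z, -1))
Pow(Function('x')(H), -1) = Pow(Mul(-146, Pow(Mul(2, Pow(11, Rational(1, 2))), -1)), -1) = Pow(Mul(-146, Mul(Rational(1, 22), Pow(11, Rational(1, 2)))), -1) = Pow(Mul(Rational(-73, 11), Pow(11, Rational(1, 2))), -1) = Mul(Rational(-1, 73), Pow(11, Rational(1, 2)))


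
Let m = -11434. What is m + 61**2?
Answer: -7713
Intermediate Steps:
m + 61**2 = -11434 + 61**2 = -11434 + 3721 = -7713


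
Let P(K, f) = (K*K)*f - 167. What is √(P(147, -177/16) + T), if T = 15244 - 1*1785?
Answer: I*√3612121/4 ≈ 475.14*I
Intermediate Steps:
T = 13459 (T = 15244 - 1785 = 13459)
P(K, f) = -167 + f*K² (P(K, f) = K²*f - 167 = f*K² - 167 = -167 + f*K²)
√(P(147, -177/16) + T) = √((-167 - 177/16*147²) + 13459) = √((-167 - 177*1/16*21609) + 13459) = √((-167 - 177/16*21609) + 13459) = √((-167 - 3824793/16) + 13459) = √(-3827465/16 + 13459) = √(-3612121/16) = I*√3612121/4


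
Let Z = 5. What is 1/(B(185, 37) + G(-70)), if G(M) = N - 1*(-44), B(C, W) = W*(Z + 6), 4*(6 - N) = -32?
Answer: 1/465 ≈ 0.0021505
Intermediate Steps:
N = 14 (N = 6 - ¼*(-32) = 6 + 8 = 14)
B(C, W) = 11*W (B(C, W) = W*(5 + 6) = W*11 = 11*W)
G(M) = 58 (G(M) = 14 - 1*(-44) = 14 + 44 = 58)
1/(B(185, 37) + G(-70)) = 1/(11*37 + 58) = 1/(407 + 58) = 1/465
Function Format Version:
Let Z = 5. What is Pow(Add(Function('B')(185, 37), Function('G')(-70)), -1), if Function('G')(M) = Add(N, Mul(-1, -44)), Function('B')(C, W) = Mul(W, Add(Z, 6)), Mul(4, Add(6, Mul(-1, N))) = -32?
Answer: Rational(1, 465) ≈ 0.0021505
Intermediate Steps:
N = 14 (N = Add(6, Mul(Rational(-1, 4), -32)) = Add(6, 8) = 14)
Function('B')(C, W) = Mul(11, W) (Function('B')(C, W) = Mul(W, Add(5, 6)) = Mul(W, 11) = Mul(11, W))
Function('G')(M) = 58 (Function('G')(M) = Add(14, Mul(-1, -44)) = Add(14, 44) = 58)
Pow(Add(Function('B')(185, 37), Function('G')(-70)), -1) = Pow(Add(Mul(11, 37), 58), -1) = Pow(Add(407, 58), -1) = Pow(465, -1) = Rational(1, 465)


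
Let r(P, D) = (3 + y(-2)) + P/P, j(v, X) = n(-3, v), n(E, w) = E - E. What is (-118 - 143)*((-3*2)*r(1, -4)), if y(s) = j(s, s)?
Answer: 6264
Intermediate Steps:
n(E, w) = 0
j(v, X) = 0
y(s) = 0
r(P, D) = 4 (r(P, D) = (3 + 0) + P/P = 3 + 1 = 4)
(-118 - 143)*((-3*2)*r(1, -4)) = (-118 - 143)*(-3*2*4) = -(-1566)*4 = -261*(-24) = 6264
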